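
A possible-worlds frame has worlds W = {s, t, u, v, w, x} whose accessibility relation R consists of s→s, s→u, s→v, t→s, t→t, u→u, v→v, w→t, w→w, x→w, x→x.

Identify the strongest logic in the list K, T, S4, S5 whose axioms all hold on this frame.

T

Reflexive (axiom T): yes — every world is R-related to itself.
Transitive (axiom 4): no — t R s and s R u, but not t R u.
Euclidean (axiom 5): no — s R u and s R v, but not u R v.
So F validates K, T; S4 would additionally require R to be transitive. The strongest is T.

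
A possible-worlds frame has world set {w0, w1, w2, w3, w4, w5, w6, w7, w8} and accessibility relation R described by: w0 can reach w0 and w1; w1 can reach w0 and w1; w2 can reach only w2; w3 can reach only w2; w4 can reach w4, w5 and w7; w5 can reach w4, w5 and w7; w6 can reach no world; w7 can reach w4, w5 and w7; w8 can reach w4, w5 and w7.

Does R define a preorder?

Reflexive: no — w3 is not related to itself.
Transitive: yes — every two-step R-path is closed by a direct edge.
So R is not a preorder.

No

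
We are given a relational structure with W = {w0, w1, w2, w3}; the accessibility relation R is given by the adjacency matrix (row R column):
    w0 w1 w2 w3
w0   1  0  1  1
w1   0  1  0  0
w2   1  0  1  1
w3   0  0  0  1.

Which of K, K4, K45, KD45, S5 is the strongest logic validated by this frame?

Transitive (axiom 4): yes — every two-step R-path is closed by a direct edge.
Euclidean (axiom 5): no — w0 R w3 and w0 R w2, but not w3 R w2.
Serial (axiom D): yes — every world has a successor (e.g. w0 R w0).
Reflexive (axiom T): yes — every world is R-related to itself.
So F validates K, K4; K45 would additionally require R to be Euclidean. The strongest is K4.

K4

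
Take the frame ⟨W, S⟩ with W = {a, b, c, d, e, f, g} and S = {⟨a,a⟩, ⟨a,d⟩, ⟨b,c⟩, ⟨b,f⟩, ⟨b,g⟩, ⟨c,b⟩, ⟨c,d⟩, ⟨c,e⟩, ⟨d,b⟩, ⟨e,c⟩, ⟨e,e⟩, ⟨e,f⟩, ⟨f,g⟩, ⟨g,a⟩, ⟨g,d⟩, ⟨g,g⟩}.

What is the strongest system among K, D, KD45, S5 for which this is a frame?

Serial (axiom D): yes — every world has a successor (e.g. a S a).
Euclidean (axiom 5): no — b S c and b S f, but not c S f.
Transitive (axiom 4): no — a S d and d S b, but not a S b.
Reflexive (axiom T): no — b is not related to itself.
So F validates K, D; KD45 would additionally require S to be Euclidean and transitive. The strongest is D.

D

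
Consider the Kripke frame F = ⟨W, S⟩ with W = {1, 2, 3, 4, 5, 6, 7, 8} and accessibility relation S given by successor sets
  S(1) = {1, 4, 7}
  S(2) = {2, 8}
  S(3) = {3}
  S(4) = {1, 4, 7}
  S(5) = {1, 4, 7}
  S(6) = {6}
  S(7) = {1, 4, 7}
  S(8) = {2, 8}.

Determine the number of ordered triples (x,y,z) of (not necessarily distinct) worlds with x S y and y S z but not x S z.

0

S is transitive; there are no such tuples.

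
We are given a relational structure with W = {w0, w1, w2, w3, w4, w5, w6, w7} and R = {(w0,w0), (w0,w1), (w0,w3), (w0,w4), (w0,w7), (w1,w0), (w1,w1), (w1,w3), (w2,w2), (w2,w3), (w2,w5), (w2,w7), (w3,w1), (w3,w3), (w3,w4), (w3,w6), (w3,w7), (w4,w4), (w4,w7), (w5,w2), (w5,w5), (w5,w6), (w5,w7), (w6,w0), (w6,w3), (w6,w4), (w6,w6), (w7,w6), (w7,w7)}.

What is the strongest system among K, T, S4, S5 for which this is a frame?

Reflexive (axiom T): yes — every world is R-related to itself.
Transitive (axiom 4): no — w0 R w3 and w3 R w6, but not w0 R w6.
Euclidean (axiom 5): no — w0 R w1 and w0 R w4, but not w1 R w4.
So F validates K, T; S4 would additionally require R to be transitive. The strongest is T.

T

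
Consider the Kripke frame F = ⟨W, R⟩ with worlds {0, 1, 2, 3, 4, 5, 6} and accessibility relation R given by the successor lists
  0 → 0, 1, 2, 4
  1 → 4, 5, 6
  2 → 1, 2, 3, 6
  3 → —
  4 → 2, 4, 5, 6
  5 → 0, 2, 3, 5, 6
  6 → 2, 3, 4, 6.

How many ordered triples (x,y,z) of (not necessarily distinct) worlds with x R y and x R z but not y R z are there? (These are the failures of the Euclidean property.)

39

Enumerating: (0,1,0), (0,1,1), (0,1,2), (0,2,0), (0,2,4), (0,4,0), (0,4,1), (1,5,4), (1,6,5), (2,1,1), (2,1,2), (2,1,3), … and 27 more.
Total: 39.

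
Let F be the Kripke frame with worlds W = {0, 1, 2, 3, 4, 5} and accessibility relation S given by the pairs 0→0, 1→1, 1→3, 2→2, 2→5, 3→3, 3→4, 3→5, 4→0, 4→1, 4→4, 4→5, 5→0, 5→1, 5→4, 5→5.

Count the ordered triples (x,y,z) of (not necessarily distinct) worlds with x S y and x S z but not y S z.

Enumerating: (1,3,1), (2,5,2), (3,4,3), (3,5,3), (4,0,1), (4,0,4), (4,0,5), (4,1,0), (4,1,4), (4,1,5), (5,0,1), (5,0,4), (5,0,5), (5,1,0), (5,1,4), (5,1,5).

16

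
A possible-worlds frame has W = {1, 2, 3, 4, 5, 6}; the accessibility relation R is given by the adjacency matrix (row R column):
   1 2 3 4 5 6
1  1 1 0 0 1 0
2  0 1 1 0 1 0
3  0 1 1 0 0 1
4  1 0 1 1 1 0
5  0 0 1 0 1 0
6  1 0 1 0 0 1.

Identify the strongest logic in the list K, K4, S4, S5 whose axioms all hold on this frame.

Transitive (axiom 4): no — 1 R 2 and 2 R 3, but not 1 R 3.
Reflexive (axiom T): yes — every world is R-related to itself.
Euclidean (axiom 5): no — 1 R 5 and 1 R 2, but not 5 R 2.
So F validates K; K4 would additionally require R to be transitive. The strongest is K.

K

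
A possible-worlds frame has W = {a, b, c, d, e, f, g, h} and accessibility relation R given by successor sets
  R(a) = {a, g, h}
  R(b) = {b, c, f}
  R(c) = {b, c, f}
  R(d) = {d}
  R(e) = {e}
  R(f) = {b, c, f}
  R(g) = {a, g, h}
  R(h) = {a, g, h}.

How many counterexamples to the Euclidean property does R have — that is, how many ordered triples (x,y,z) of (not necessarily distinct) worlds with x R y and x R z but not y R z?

0

R is Euclidean; there are no such tuples.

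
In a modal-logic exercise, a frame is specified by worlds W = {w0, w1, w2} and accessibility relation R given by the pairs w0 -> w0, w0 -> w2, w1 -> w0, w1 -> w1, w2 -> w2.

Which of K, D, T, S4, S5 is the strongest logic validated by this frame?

T

Serial (axiom D): yes — every world has a successor (e.g. w0 R w0).
Reflexive (axiom T): yes — every world is R-related to itself.
Transitive (axiom 4): no — w1 R w0 and w0 R w2, but not w1 R w2.
Euclidean (axiom 5): no — w0 R w2 and w0 R w0, but not w2 R w0.
So F validates K, D, T; S4 would additionally require R to be transitive. The strongest is T.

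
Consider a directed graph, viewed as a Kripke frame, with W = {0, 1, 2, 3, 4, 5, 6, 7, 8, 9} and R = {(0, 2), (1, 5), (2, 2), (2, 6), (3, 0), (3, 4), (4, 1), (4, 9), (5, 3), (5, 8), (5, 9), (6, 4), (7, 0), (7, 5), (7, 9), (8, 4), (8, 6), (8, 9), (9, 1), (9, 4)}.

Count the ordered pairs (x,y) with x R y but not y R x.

Enumerating: (0,2), (1,5), (2,6), (3,0), (3,4), (4,1), (5,3), (5,8), (5,9), (6,4), (7,0), (7,5), (7,9), (8,4), (8,6), (8,9), (9,1).

17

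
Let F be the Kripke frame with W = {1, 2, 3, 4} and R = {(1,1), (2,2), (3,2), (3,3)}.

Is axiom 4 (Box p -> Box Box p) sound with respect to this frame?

Yes

By correspondence theory, 4 is valid on a frame iff R is transitive.
Transitive: yes — every two-step R-path is closed by a direct edge.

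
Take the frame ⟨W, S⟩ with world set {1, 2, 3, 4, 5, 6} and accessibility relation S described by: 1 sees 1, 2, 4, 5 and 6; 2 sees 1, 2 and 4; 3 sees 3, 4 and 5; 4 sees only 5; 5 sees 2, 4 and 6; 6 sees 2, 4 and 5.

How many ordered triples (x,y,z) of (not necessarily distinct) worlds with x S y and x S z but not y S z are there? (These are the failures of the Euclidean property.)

Enumerating: (1,2,5), (1,2,6), (1,4,1), (1,4,2), (1,4,4), (1,4,6), (1,5,1), (1,5,5), (1,6,1), (1,6,6), (2,4,1), (2,4,2), … and 15 more.
Total: 27.

27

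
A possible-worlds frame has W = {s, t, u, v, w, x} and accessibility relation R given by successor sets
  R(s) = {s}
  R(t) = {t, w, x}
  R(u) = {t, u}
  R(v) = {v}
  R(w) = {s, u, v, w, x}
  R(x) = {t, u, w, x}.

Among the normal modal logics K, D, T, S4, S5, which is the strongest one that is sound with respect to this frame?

Serial (axiom D): yes — every world has a successor (e.g. s R s).
Reflexive (axiom T): yes — every world is R-related to itself.
Transitive (axiom 4): no — t R w and w R s, but not t R s.
Euclidean (axiom 5): no — w R s and w R u, but not s R u.
So F validates K, D, T; S4 would additionally require R to be transitive. The strongest is T.

T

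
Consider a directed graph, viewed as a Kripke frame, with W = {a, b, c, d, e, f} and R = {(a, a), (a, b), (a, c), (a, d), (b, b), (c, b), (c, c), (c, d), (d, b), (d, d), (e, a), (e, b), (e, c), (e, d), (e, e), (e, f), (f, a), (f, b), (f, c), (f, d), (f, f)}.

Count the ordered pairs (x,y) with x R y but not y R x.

Enumerating: (a,b), (a,c), (a,d), (c,b), (c,d), (d,b), (e,a), (e,b), (e,c), (e,d), (e,f), (f,a), (f,b), (f,c), (f,d).

15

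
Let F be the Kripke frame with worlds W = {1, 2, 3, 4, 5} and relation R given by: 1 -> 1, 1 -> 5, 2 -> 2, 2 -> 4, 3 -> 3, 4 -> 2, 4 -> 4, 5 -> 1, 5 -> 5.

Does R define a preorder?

Reflexive: yes — every world is R-related to itself.
Transitive: yes — every two-step R-path is closed by a direct edge.
So R is a preorder.

Yes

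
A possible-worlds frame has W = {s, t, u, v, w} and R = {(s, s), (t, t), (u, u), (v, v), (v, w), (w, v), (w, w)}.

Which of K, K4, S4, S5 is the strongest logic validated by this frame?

Transitive (axiom 4): yes — every two-step R-path is closed by a direct edge.
Reflexive (axiom T): yes — every world is R-related to itself.
Euclidean (axiom 5): yes — any two successors of a common world are R-related.
So F validates K, K4, S4, S5. The strongest is S5.

S5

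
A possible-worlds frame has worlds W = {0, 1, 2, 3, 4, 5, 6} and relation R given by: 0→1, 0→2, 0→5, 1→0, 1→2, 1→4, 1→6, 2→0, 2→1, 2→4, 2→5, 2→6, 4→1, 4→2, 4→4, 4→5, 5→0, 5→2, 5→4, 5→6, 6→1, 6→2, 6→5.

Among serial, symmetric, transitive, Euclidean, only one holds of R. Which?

symmetric

Serial: no — 3 has no R-successor.
Symmetric: yes — every pair in R has its reverse in R.
Transitive: no — 0 R 1 and 1 R 4, but not 0 R 4.
Euclidean: no — 0 R 1 and 0 R 5, but not 1 R 5.
Only symmetric holds.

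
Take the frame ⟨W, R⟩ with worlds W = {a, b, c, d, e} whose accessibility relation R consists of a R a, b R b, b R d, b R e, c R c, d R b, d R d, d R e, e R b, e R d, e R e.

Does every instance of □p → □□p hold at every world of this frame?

Axiom 4 corresponds to the accessibility relation being transitive.
Transitive: yes — every two-step R-path is closed by a direct edge.

Yes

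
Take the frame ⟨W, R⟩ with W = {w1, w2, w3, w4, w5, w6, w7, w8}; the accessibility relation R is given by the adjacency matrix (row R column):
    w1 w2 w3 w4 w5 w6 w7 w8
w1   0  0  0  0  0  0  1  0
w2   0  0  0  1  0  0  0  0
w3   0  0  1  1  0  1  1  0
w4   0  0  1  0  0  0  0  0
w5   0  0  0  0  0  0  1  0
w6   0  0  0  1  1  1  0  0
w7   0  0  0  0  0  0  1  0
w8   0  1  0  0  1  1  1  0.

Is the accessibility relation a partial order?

Reflexive: no — w1 is not related to itself.
Transitive: no — w2 R w4 and w4 R w3, but not w2 R w3.
Antisymmetric: no — w3 R w4 and w4 R w3 with w3 ≠ w4.
So R is not a partial order.

No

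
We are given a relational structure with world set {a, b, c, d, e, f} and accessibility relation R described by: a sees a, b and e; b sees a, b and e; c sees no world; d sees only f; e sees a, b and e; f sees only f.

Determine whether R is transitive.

Transitive: yes — every two-step R-path is closed by a direct edge.

Yes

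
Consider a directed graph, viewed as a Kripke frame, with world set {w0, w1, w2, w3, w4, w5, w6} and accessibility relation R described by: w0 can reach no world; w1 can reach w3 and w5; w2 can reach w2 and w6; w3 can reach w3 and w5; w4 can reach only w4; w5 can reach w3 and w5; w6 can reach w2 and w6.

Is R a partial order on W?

No

Reflexive: no — w0 is not related to itself.
Transitive: yes — every two-step R-path is closed by a direct edge.
Antisymmetric: no — w2 R w6 and w6 R w2 with w2 ≠ w6.
So R is not a partial order.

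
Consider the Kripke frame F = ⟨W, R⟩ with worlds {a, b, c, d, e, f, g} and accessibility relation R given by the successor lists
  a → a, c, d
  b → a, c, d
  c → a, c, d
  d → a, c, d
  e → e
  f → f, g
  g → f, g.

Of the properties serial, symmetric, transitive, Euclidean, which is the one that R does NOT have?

symmetric

Serial: yes — every world has a successor (e.g. a R a).
Symmetric: no — b R a but not a R b.
Transitive: yes — every two-step R-path is closed by a direct edge.
Euclidean: yes — any two successors of a common world are R-related.
Only symmetric fails.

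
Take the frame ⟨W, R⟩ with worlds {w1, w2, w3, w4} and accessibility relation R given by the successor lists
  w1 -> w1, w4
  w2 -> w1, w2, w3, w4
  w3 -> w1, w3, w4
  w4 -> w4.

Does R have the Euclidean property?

Euclidean: no — w2 R w1 and w2 R w3, but not w1 R w3.

No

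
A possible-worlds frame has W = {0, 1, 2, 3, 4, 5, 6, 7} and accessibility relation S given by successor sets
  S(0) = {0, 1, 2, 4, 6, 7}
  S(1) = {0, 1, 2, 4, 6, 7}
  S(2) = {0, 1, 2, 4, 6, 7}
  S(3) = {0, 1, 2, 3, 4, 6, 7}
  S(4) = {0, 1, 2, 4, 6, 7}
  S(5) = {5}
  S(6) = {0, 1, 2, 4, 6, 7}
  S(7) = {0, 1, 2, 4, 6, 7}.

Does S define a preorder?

Yes

Reflexive: yes — every world is S-related to itself.
Transitive: yes — every two-step S-path is closed by a direct edge.
So S is a preorder.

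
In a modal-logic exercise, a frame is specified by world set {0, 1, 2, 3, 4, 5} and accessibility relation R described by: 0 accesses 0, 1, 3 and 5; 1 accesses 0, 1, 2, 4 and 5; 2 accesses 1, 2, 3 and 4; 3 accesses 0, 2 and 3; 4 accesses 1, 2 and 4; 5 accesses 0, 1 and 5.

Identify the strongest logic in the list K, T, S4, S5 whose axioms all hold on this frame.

Reflexive (axiom T): yes — every world is R-related to itself.
Transitive (axiom 4): no — 0 R 1 and 1 R 2, but not 0 R 2.
Euclidean (axiom 5): no — 0 R 1 and 0 R 3, but not 1 R 3.
So F validates K, T; S4 would additionally require R to be transitive. The strongest is T.

T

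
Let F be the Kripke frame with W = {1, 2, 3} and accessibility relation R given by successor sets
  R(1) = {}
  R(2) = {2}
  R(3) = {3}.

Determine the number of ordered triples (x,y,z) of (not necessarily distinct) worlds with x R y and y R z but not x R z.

0

R is transitive; there are no such tuples.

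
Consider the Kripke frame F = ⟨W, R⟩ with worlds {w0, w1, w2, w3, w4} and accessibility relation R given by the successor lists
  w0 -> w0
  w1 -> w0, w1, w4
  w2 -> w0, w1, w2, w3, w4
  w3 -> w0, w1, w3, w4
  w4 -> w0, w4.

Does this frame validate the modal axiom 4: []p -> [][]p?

Yes

By correspondence theory, 4 is valid on a frame iff R is transitive.
Transitive: yes — every two-step R-path is closed by a direct edge.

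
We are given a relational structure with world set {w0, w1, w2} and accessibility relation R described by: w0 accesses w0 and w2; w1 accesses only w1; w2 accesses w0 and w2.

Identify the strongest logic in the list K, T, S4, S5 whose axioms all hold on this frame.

Reflexive (axiom T): yes — every world is R-related to itself.
Transitive (axiom 4): yes — every two-step R-path is closed by a direct edge.
Euclidean (axiom 5): yes — any two successors of a common world are R-related.
So F validates K, T, S4, S5. The strongest is S5.

S5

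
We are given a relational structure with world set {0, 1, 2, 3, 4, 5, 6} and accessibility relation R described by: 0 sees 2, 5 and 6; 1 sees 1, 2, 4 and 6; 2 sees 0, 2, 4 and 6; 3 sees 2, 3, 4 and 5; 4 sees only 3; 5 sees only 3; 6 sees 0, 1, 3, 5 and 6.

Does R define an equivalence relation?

No

Reflexive: no — 0 is not related to itself.
Symmetric: no — 0 R 5 but not 5 R 0.
Transitive: no — 0 R 2 and 2 R 4, but not 0 R 4.
So R is not an equivalence relation.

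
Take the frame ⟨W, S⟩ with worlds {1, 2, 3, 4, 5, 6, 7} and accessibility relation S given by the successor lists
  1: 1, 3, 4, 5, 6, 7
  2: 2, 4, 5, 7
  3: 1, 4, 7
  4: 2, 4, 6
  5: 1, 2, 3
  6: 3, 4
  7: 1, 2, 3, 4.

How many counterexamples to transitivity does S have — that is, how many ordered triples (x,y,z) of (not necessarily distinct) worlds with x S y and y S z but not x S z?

Enumerating: (1,4,2), (1,5,2), (1,7,2), (2,4,6), (2,5,1), (2,5,3), (2,7,1), (2,7,3), (3,1,3), (3,1,5), (3,1,6), (3,4,2), … and 26 more.
Total: 38.

38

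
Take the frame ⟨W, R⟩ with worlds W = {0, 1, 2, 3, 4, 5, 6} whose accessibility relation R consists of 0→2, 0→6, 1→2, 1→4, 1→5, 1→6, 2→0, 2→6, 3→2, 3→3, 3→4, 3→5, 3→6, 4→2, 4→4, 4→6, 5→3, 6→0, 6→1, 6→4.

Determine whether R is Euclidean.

Euclidean: no — 0 R 6 and 0 R 2, but not 6 R 2.

No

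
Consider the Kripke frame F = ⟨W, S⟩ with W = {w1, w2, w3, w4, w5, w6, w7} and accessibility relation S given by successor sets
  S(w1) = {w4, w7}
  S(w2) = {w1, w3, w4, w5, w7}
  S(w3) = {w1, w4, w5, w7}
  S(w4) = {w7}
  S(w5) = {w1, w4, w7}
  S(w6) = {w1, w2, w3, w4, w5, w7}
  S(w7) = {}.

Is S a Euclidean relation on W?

Euclidean: no — w1 S w7 and w1 S w4, but not w7 S w4.

No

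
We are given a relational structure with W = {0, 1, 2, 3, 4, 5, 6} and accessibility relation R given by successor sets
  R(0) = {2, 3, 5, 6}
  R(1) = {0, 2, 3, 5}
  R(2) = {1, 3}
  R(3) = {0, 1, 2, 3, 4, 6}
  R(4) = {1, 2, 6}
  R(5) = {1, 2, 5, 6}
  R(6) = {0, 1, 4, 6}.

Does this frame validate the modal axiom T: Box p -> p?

No

The schema T characterises exactly the reflexive frames.
Reflexive: no — 0 is not related to itself.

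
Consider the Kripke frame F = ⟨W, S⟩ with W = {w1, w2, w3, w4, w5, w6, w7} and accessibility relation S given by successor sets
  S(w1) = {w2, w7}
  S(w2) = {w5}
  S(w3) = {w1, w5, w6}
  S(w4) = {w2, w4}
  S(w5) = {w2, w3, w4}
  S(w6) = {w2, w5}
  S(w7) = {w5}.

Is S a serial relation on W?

Yes

Serial: yes — every world has a successor (e.g. w1 S w2).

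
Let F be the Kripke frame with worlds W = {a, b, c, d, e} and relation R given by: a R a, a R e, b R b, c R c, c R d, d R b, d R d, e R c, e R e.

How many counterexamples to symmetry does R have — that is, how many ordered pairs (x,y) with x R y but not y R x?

4

Enumerating: (a,e), (c,d), (d,b), (e,c).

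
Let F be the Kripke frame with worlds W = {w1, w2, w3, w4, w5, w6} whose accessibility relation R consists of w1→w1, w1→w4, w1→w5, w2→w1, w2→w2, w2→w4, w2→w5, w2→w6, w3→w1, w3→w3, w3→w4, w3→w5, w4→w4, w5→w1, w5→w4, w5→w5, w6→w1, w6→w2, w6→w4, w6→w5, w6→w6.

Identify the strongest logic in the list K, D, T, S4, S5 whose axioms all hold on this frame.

Serial (axiom D): yes — every world has a successor (e.g. w1 R w1).
Reflexive (axiom T): yes — every world is R-related to itself.
Transitive (axiom 4): yes — every two-step R-path is closed by a direct edge.
Euclidean (axiom 5): no — w1 R w4 and w1 R w5, but not w4 R w5.
So F validates K, D, T, S4; S5 would additionally require R to be Euclidean. The strongest is S4.

S4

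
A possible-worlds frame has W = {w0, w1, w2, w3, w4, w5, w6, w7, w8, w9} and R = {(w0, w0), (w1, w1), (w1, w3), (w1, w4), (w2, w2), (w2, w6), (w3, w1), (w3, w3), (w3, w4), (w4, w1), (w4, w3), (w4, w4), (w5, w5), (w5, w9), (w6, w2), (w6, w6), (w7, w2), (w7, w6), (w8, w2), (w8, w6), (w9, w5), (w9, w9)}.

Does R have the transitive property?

Transitive: yes — every two-step R-path is closed by a direct edge.

Yes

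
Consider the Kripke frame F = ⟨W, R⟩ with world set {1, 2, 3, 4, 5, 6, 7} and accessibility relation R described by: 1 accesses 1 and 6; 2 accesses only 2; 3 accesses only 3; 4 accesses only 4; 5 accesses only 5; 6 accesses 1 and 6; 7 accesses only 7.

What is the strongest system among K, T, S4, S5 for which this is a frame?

S5

Reflexive (axiom T): yes — every world is R-related to itself.
Transitive (axiom 4): yes — every two-step R-path is closed by a direct edge.
Euclidean (axiom 5): yes — any two successors of a common world are R-related.
So F validates K, T, S4, S5. The strongest is S5.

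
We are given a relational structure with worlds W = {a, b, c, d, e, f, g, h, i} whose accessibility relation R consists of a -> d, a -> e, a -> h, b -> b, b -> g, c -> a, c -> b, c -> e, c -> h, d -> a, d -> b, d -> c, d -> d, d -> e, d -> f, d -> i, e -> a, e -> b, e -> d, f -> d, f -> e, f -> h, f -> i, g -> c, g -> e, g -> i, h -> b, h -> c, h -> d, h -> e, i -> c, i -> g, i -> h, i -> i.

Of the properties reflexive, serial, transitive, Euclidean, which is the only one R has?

serial

Reflexive: no — a is not related to itself.
Serial: yes — every world has a successor (e.g. a R d).
Transitive: no — a R d and d R b, but not a R b.
Euclidean: no — a R d and a R h, but not d R h.
Only serial holds.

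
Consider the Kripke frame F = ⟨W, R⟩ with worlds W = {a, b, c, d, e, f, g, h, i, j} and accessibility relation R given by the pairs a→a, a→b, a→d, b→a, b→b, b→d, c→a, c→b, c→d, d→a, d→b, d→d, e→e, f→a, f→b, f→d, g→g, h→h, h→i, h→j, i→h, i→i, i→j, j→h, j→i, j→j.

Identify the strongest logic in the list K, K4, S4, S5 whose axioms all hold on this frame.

Transitive (axiom 4): yes — every two-step R-path is closed by a direct edge.
Reflexive (axiom T): no — c is not related to itself.
Euclidean (axiom 5): yes — any two successors of a common world are R-related.
So F validates K, K4; S4 would additionally require R to be reflexive. The strongest is K4.

K4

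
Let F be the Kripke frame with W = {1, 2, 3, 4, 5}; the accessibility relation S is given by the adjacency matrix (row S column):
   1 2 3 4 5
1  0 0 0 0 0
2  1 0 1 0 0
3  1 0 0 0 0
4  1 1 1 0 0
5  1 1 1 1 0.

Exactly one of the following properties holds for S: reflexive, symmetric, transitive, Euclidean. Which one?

Reflexive: no — 1 is not related to itself.
Symmetric: no — 2 S 1 but not 1 S 2.
Transitive: yes — every two-step S-path is closed by a direct edge.
Euclidean: no — 2 S 1 and 2 S 3, but not 1 S 3.
Only transitive holds.

transitive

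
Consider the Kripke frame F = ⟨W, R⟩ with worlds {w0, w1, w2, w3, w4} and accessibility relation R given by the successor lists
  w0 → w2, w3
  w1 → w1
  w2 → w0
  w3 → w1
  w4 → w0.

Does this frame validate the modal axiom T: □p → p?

No

By correspondence theory, T is valid on a frame iff R is reflexive.
Reflexive: no — w0 is not related to itself.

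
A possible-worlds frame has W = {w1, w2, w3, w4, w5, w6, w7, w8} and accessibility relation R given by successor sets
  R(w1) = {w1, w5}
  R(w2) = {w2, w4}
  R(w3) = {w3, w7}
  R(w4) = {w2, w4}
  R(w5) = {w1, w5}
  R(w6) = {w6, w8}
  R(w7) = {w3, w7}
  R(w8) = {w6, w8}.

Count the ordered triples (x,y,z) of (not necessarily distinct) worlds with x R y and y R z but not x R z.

R is transitive; there are no such tuples.

0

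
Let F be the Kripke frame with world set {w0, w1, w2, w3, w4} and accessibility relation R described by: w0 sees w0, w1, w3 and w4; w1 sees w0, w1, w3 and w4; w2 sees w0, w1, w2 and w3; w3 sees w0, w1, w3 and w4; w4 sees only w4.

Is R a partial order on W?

No

Reflexive: yes — every world is R-related to itself.
Transitive: no — w2 R w0 and w0 R w4, but not w2 R w4.
Antisymmetric: no — w0 R w1 and w1 R w0 with w0 ≠ w1.
So R is not a partial order.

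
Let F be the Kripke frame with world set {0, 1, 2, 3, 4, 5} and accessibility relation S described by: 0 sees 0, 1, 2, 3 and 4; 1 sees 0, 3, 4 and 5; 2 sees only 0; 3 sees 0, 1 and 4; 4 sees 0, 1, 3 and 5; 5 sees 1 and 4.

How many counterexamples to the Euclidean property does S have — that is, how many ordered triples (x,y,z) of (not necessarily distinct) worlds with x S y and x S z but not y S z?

Enumerating: (0,1,1), (0,1,2), (0,2,1), (0,2,2), (0,2,3), (0,2,4), (0,3,2), (0,3,3), (0,4,2), (0,4,4), (1,0,5), (1,3,3), … and 16 more.
Total: 28.

28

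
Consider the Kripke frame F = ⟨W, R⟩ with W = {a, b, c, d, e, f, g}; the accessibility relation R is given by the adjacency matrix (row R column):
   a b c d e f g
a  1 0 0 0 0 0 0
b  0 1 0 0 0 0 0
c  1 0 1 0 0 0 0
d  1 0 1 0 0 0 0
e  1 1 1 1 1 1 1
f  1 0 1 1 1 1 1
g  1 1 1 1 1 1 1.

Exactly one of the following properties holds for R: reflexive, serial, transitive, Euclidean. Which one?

Reflexive: no — d is not related to itself.
Serial: yes — every world has a successor (e.g. a R a).
Transitive: no — f R e and e R b, but not f R b.
Euclidean: no — d R a and d R c, but not a R c.
Only serial holds.

serial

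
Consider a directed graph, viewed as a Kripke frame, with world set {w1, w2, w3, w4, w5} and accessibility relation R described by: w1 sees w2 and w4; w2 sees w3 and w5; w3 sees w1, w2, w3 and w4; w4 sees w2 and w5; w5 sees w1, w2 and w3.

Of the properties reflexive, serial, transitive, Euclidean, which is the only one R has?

Reflexive: no — w1 is not related to itself.
Serial: yes — every world has a successor (e.g. w1 R w2).
Transitive: no — w1 R w2 and w2 R w3, but not w1 R w3.
Euclidean: no — w1 R w2 and w1 R w4, but not w2 R w4.
Only serial holds.

serial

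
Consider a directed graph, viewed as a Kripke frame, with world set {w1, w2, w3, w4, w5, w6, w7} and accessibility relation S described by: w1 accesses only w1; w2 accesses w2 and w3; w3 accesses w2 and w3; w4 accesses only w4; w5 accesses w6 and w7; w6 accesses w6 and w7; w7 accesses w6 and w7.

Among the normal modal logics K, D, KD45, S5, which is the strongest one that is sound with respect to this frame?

Serial (axiom D): yes — every world has a successor (e.g. w1 S w1).
Euclidean (axiom 5): yes — any two successors of a common world are S-related.
Transitive (axiom 4): yes — every two-step S-path is closed by a direct edge.
Reflexive (axiom T): no — w5 is not related to itself.
So F validates K, D, KD45; S5 would additionally require S to be reflexive. The strongest is KD45.

KD45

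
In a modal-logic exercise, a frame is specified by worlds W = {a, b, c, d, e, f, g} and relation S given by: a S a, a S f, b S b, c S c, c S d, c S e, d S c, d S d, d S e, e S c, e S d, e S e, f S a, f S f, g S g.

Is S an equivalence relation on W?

Reflexive: yes — every world is S-related to itself.
Symmetric: yes — every pair in S has its reverse in S.
Transitive: yes — every two-step S-path is closed by a direct edge.
So S is an equivalence relation.

Yes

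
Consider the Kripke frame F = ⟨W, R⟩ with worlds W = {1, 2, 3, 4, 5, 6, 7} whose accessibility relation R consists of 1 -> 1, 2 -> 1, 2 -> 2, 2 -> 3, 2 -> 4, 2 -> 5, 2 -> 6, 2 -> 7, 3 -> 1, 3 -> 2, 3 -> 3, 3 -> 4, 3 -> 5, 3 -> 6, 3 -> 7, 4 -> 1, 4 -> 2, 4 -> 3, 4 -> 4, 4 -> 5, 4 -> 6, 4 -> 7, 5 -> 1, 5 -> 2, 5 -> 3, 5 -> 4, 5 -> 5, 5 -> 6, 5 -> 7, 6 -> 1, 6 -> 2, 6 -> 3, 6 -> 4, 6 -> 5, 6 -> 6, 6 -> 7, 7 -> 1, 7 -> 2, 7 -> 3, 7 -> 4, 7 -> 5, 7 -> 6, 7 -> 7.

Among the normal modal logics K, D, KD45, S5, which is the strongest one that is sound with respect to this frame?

Serial (axiom D): yes — every world has a successor (e.g. 1 R 1).
Euclidean (axiom 5): no — 2 R 1 and 2 R 3, but not 1 R 3.
Transitive (axiom 4): yes — every two-step R-path is closed by a direct edge.
Reflexive (axiom T): yes — every world is R-related to itself.
So F validates K, D; KD45 would additionally require R to be Euclidean. The strongest is D.

D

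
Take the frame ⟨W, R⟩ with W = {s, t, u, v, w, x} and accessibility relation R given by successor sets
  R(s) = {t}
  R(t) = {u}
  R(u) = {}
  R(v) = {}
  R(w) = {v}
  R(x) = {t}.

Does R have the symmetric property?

Symmetric: no — s R t but not t R s.

No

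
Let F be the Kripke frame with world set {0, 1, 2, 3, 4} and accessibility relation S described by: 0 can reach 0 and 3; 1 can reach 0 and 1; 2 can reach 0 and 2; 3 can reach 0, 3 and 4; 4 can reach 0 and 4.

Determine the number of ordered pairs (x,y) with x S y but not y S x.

Enumerating: (1,0), (2,0), (3,4), (4,0).

4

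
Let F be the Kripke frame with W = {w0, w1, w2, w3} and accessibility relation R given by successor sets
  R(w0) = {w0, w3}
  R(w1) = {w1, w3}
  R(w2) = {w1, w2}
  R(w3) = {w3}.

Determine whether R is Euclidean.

No

Euclidean: no — w0 R w3 and w0 R w0, but not w3 R w0.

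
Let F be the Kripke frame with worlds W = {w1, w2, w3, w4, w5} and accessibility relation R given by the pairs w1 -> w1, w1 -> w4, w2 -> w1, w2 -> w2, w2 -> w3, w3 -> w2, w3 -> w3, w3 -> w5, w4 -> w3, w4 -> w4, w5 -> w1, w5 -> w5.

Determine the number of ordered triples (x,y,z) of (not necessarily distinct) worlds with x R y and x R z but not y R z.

Enumerating: (w1,w4,w1), (w2,w1,w2), (w2,w1,w3), (w2,w3,w1), (w3,w2,w5), (w3,w5,w2), (w3,w5,w3), (w4,w3,w4), (w5,w1,w5).

9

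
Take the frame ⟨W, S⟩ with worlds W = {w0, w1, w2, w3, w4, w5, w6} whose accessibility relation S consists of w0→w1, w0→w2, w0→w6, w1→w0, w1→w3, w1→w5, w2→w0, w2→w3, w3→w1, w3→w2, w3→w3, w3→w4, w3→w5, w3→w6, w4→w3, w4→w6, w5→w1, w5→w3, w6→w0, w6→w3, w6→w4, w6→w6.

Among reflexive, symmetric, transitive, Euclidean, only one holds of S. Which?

symmetric

Reflexive: no — w0 is not related to itself.
Symmetric: yes — every pair in S has its reverse in S.
Transitive: no — w0 S w1 and w1 S w3, but not w0 S w3.
Euclidean: no — w0 S w1 and w0 S w2, but not w1 S w2.
Only symmetric holds.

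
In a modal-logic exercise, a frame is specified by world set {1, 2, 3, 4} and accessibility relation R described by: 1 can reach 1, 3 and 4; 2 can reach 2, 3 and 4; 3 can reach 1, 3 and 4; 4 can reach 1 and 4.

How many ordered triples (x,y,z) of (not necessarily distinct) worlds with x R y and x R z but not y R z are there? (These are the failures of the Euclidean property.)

Enumerating: (1,4,3), (2,3,2), (2,4,2), (2,4,3), (3,4,3).

5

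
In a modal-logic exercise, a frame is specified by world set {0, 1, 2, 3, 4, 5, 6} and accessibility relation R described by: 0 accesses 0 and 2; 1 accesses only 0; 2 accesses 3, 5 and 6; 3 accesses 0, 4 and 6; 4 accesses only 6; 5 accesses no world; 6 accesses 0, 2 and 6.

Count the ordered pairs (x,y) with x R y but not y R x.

9

Enumerating: (0,2), (1,0), (2,3), (2,5), (3,0), (3,4), (3,6), (4,6), (6,0).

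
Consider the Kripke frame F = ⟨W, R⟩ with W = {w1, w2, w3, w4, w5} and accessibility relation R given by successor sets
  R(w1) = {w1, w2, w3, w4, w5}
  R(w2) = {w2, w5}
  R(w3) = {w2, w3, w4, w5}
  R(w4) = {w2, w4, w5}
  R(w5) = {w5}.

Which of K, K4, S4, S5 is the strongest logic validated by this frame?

Transitive (axiom 4): yes — every two-step R-path is closed by a direct edge.
Reflexive (axiom T): yes — every world is R-related to itself.
Euclidean (axiom 5): no — w1 R w2 and w1 R w3, but not w2 R w3.
So F validates K, K4, S4; S5 would additionally require R to be Euclidean. The strongest is S4.

S4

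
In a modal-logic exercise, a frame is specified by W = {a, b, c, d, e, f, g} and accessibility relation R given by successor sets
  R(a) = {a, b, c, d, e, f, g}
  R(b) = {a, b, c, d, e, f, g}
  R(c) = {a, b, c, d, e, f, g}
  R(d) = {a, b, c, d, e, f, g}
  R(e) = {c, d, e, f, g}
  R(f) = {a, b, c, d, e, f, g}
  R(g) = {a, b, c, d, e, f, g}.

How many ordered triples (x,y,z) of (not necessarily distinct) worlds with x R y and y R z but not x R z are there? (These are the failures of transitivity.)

8

Enumerating: (e,c,a), (e,c,b), (e,d,a), (e,d,b), (e,f,a), (e,f,b), (e,g,a), (e,g,b).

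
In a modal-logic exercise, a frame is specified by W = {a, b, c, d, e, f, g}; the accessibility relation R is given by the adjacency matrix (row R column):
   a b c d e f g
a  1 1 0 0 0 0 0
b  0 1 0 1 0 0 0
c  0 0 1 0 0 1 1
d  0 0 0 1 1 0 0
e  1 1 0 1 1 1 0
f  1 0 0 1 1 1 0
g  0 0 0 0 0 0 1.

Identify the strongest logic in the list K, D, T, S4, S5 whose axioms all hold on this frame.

T

Serial (axiom D): yes — every world has a successor (e.g. a R a).
Reflexive (axiom T): yes — every world is R-related to itself.
Transitive (axiom 4): no — a R b and b R d, but not a R d.
Euclidean (axiom 5): no — c R f and c R g, but not f R g.
So F validates K, D, T; S4 would additionally require R to be transitive. The strongest is T.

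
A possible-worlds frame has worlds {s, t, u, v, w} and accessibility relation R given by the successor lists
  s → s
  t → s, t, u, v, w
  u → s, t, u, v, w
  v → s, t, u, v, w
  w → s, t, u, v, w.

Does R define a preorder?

Reflexive: yes — every world is R-related to itself.
Transitive: yes — every two-step R-path is closed by a direct edge.
So R is a preorder.

Yes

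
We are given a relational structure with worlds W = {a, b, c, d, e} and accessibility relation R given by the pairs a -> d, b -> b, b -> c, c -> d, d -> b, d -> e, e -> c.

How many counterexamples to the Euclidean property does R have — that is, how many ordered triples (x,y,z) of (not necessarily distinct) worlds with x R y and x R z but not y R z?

8

Enumerating: (a,d,d), (b,c,b), (b,c,c), (c,d,d), (d,b,e), (d,e,b), (d,e,e), (e,c,c).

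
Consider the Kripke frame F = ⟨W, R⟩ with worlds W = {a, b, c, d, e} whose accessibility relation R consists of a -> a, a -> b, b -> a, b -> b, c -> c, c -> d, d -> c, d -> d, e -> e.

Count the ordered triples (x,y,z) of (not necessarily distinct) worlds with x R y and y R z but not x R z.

0

R is transitive; there are no such tuples.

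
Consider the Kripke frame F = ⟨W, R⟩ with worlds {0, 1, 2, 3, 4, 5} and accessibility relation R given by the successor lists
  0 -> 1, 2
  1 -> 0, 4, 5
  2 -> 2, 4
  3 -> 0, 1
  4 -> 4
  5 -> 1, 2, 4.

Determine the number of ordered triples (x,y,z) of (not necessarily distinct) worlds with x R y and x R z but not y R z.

18

Enumerating: (0,1,1), (0,1,2), (0,2,1), (1,0,0), (1,0,4), (1,0,5), (1,4,0), (1,4,5), (1,5,0), (1,5,5), (2,4,2), (3,0,0), (3,1,1), (5,1,1), (5,1,2), (5,2,1), (5,4,1), (5,4,2).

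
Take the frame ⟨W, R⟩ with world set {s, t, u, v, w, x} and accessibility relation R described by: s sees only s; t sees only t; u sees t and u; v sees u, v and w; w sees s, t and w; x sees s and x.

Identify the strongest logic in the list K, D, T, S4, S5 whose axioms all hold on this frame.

Serial (axiom D): yes — every world has a successor (e.g. s R s).
Reflexive (axiom T): yes — every world is R-related to itself.
Transitive (axiom 4): no — v R u and u R t, but not v R t.
Euclidean (axiom 5): no — v R u and v R w, but not u R w.
So F validates K, D, T; S4 would additionally require R to be transitive. The strongest is T.

T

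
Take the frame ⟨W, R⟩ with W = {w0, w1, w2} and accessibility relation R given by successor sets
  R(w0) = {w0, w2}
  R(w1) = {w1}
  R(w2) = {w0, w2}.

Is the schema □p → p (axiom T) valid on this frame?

The schema T characterises exactly the reflexive frames.
Reflexive: yes — every world is R-related to itself.

Yes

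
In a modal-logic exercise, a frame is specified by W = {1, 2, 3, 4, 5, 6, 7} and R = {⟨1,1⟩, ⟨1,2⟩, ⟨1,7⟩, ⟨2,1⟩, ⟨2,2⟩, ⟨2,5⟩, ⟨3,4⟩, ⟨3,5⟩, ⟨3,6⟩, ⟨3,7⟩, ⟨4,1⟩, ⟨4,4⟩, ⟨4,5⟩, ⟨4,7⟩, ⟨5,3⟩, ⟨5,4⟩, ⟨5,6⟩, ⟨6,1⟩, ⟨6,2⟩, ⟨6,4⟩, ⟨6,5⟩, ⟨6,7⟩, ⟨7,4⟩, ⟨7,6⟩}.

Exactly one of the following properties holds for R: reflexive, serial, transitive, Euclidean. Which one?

serial

Reflexive: no — 3 is not related to itself.
Serial: yes — every world has a successor (e.g. 1 R 1).
Transitive: no — 1 R 2 and 2 R 5, but not 1 R 5.
Euclidean: no — 1 R 2 and 1 R 7, but not 2 R 7.
Only serial holds.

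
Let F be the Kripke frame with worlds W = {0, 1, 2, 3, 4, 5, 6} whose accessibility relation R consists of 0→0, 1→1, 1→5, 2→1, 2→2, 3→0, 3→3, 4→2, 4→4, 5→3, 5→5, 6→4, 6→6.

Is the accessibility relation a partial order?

Reflexive: yes — every world is R-related to itself.
Transitive: no — 1 R 5 and 5 R 3, but not 1 R 3.
Antisymmetric: yes — no distinct pair is related both ways.
So R is not a partial order.

No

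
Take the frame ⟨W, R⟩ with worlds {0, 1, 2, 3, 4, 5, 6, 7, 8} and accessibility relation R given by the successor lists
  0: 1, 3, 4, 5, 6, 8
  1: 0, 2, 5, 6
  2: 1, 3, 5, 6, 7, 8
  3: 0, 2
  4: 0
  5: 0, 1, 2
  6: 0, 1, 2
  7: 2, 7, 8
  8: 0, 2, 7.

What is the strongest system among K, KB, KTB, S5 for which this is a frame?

Symmetric (axiom B): yes — every pair in R has its reverse in R.
Reflexive (axiom T): no — 0 is not related to itself.
Euclidean (axiom 5): no — 0 R 1 and 0 R 3, but not 1 R 3.
So F validates K, KB; KTB would additionally require R to be reflexive. The strongest is KB.

KB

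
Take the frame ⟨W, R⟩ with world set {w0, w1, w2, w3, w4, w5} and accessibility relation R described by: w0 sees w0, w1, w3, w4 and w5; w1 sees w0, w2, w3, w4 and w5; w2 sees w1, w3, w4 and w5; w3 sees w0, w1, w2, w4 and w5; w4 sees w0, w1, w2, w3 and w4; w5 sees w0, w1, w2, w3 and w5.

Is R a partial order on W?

No

Reflexive: no — w1 is not related to itself.
Transitive: no — w0 R w1 and w1 R w2, but not w0 R w2.
Antisymmetric: no — w0 R w1 and w1 R w0 with w0 ≠ w1.
So R is not a partial order.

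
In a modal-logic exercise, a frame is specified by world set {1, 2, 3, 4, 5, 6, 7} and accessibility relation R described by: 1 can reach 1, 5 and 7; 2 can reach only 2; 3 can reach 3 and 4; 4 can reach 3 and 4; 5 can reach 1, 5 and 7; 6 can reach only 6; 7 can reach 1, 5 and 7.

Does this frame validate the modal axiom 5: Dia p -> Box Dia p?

Yes

The schema 5 characterises exactly the Euclidean frames.
Euclidean: yes — any two successors of a common world are R-related.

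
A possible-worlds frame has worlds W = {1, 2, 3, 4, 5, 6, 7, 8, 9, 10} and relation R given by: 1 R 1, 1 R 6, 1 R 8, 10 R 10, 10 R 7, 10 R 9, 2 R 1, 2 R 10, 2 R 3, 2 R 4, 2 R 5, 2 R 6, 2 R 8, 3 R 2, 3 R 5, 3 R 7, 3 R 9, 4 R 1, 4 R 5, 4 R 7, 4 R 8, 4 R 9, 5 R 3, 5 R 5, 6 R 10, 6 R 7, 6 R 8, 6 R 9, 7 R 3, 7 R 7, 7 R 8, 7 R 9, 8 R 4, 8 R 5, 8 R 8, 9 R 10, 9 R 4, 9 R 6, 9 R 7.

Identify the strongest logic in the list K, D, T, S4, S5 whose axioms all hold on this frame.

Serial (axiom D): yes — every world has a successor (e.g. 1 R 1).
Reflexive (axiom T): no — 2 is not related to itself.
Transitive (axiom 4): no — 1 R 6 and 6 R 10, but not 1 R 10.
Euclidean (axiom 5): no — 1 R 8 and 1 R 6, but not 8 R 6.
So F validates K, D; T would additionally require R to be reflexive. The strongest is D.

D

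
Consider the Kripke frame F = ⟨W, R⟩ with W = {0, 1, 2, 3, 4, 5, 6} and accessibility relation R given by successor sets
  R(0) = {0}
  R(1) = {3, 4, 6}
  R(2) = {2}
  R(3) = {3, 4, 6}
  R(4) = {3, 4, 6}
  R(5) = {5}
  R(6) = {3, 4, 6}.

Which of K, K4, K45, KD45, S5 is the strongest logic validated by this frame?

KD45

Transitive (axiom 4): yes — every two-step R-path is closed by a direct edge.
Euclidean (axiom 5): yes — any two successors of a common world are R-related.
Serial (axiom D): yes — every world has a successor (e.g. 0 R 0).
Reflexive (axiom T): no — 1 is not related to itself.
So F validates K, K4, K45, KD45; S5 would additionally require R to be reflexive. The strongest is KD45.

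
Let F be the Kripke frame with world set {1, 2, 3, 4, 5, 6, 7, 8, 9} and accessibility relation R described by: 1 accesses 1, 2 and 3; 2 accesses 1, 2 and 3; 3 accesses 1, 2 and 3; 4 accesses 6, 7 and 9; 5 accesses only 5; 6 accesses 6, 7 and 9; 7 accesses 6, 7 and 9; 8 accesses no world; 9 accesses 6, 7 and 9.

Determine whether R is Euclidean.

Yes

Euclidean: yes — any two successors of a common world are R-related.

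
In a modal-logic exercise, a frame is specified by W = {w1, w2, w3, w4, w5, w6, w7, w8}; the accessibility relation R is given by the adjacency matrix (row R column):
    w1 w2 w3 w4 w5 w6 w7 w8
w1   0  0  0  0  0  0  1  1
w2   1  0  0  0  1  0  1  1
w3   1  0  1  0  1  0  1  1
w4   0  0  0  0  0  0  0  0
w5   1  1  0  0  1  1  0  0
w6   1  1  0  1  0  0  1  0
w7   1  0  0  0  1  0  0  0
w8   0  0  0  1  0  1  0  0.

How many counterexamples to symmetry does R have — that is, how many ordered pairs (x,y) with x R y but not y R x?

Enumerating: (w1,w8), (w2,w1), (w2,w7), (w2,w8), (w3,w1), (w3,w5), (w3,w7), (w3,w8), (w5,w1), (w5,w6), (w6,w1), (w6,w2), (w6,w4), (w6,w7), (w7,w5), (w8,w4), (w8,w6).

17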